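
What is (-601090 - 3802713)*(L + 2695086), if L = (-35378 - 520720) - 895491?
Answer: -5476115819091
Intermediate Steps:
L = -1451589 (L = -556098 - 895491 = -1451589)
(-601090 - 3802713)*(L + 2695086) = (-601090 - 3802713)*(-1451589 + 2695086) = -4403803*1243497 = -5476115819091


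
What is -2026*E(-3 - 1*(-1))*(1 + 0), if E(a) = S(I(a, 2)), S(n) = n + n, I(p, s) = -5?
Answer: 20260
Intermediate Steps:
S(n) = 2*n
E(a) = -10 (E(a) = 2*(-5) = -10)
-2026*E(-3 - 1*(-1))*(1 + 0) = -(-20260)*(1 + 0) = -(-20260) = -2026*(-10) = 20260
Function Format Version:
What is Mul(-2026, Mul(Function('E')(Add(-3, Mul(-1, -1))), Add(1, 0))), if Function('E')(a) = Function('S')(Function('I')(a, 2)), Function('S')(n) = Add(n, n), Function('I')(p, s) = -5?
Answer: 20260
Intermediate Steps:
Function('S')(n) = Mul(2, n)
Function('E')(a) = -10 (Function('E')(a) = Mul(2, -5) = -10)
Mul(-2026, Mul(Function('E')(Add(-3, Mul(-1, -1))), Add(1, 0))) = Mul(-2026, Mul(-10, Add(1, 0))) = Mul(-2026, Mul(-10, 1)) = Mul(-2026, -10) = 20260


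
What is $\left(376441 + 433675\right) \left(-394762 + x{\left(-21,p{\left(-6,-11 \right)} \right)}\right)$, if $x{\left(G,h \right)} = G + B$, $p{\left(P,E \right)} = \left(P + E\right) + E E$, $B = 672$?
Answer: $-319275626876$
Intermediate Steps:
$p{\left(P,E \right)} = E + P + E^{2}$ ($p{\left(P,E \right)} = \left(E + P\right) + E^{2} = E + P + E^{2}$)
$x{\left(G,h \right)} = 672 + G$ ($x{\left(G,h \right)} = G + 672 = 672 + G$)
$\left(376441 + 433675\right) \left(-394762 + x{\left(-21,p{\left(-6,-11 \right)} \right)}\right) = \left(376441 + 433675\right) \left(-394762 + \left(672 - 21\right)\right) = 810116 \left(-394762 + 651\right) = 810116 \left(-394111\right) = -319275626876$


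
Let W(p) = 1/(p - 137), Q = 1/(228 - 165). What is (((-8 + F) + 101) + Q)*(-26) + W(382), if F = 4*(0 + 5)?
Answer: -6479191/2205 ≈ -2938.4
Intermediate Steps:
F = 20 (F = 4*5 = 20)
Q = 1/63 ≈ 0.015873
W(p) = 1/(-137 + p)
(((-8 + F) + 101) + Q)*(-26) + W(382) = (((-8 + 20) + 101) + 1/63)*(-26) + 1/(-137 + 382) = ((12 + 101) + 1/63)*(-26) + 1/245 = (113 + 1/63)*(-26) + 1/245 = (7120/63)*(-26) + 1/245 = -185120/63 + 1/245 = -6479191/2205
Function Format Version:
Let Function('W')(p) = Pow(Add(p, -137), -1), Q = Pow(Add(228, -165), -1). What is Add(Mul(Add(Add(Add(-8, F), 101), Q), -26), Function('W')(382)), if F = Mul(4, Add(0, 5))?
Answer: Rational(-6479191, 2205) ≈ -2938.4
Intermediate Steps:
F = 20 (F = Mul(4, 5) = 20)
Q = Rational(1, 63) (Q = Pow(63, -1) = Rational(1, 63) ≈ 0.015873)
Function('W')(p) = Pow(Add(-137, p), -1)
Add(Mul(Add(Add(Add(-8, F), 101), Q), -26), Function('W')(382)) = Add(Mul(Add(Add(Add(-8, 20), 101), Rational(1, 63)), -26), Pow(Add(-137, 382), -1)) = Add(Mul(Add(Add(12, 101), Rational(1, 63)), -26), Pow(245, -1)) = Add(Mul(Add(113, Rational(1, 63)), -26), Rational(1, 245)) = Add(Mul(Rational(7120, 63), -26), Rational(1, 245)) = Add(Rational(-185120, 63), Rational(1, 245)) = Rational(-6479191, 2205)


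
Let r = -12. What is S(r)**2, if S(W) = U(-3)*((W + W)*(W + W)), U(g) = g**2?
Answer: 26873856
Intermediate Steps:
S(W) = 36*W**2 (S(W) = (-3)**2*((W + W)*(W + W)) = 9*((2*W)*(2*W)) = 9*(4*W**2) = 36*W**2)
S(r)**2 = (36*(-12)**2)**2 = (36*144)**2 = 5184**2 = 26873856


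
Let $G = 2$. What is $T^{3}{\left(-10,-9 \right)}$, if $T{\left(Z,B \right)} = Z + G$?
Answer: $-512$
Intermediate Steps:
$T{\left(Z,B \right)} = 2 + Z$ ($T{\left(Z,B \right)} = Z + 2 = 2 + Z$)
$T^{3}{\left(-10,-9 \right)} = \left(2 - 10\right)^{3} = \left(-8\right)^{3} = -512$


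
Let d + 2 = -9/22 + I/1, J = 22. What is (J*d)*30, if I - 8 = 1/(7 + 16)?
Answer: 85530/23 ≈ 3718.7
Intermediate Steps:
I = 185/23 (I = 8 + 1/(7 + 16) = 8 + 1/23 = 185/23 ≈ 8.0435)
d = 2851/506 (d = -2 + (-9/22 + (185/23)/1) = -2 + (-9*1/22 + (185/23)*1) = -2 + (-9/22 + 185/23) = -2 + 3863/506 = 2851/506 ≈ 5.6344)
(J*d)*30 = (22*(2851/506))*30 = (2851/23)*30 = 85530/23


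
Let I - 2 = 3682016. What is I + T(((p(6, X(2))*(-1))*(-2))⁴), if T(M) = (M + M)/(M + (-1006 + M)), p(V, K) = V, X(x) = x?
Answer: 74498290930/20233 ≈ 3.6820e+6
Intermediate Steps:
I = 3682018 (I = 2 + 3682016 = 3682018)
T(M) = 2*M/(-1006 + 2*M) (T(M) = (2*M)/(-1006 + 2*M) = 2*M/(-1006 + 2*M))
I + T(((p(6, X(2))*(-1))*(-2))⁴) = 3682018 + ((6*(-1))*(-2))⁴/(-503 + ((6*(-1))*(-2))⁴) = 3682018 + (-6*(-2))⁴/(-503 + (-6*(-2))⁴) = 3682018 + 12⁴/(-503 + 12⁴) = 3682018 + 20736/(-503 + 20736) = 3682018 + 20736/20233 = 74498290930/20233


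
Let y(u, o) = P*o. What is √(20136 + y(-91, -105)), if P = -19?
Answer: 3*√2459 ≈ 148.76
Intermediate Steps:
y(u, o) = -19*o
√(20136 + y(-91, -105)) = √(20136 - 19*(-105)) = √(20136 + 1995) = √22131 = 3*√2459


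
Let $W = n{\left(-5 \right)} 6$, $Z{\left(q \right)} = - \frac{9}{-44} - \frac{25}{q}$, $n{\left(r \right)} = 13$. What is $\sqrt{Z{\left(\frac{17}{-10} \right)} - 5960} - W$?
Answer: $-78 + \frac{3 i \sqrt{92397261}}{374} \approx -78.0 + 77.104 i$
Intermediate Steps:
$Z{\left(q \right)} = \frac{9}{44} - \frac{25}{q}$ ($Z{\left(q \right)} = \left(-9\right) \left(- \frac{1}{44}\right) - \frac{25}{q} = \frac{9}{44} - \frac{25}{q}$)
$W = 78$ ($W = 13 \cdot 6 = 78$)
$\sqrt{Z{\left(\frac{17}{-10} \right)} - 5960} - W = \sqrt{\left(\frac{9}{44} - \frac{25}{17 \frac{1}{-10}}\right) - 5960} - 78 = \sqrt{\left(\frac{9}{44} - \frac{25}{17 \left(- \frac{1}{10}\right)}\right) - 5960} - 78 = \sqrt{\left(\frac{9}{44} - \frac{25}{- \frac{17}{10}}\right) - 5960} - 78 = \sqrt{\left(\frac{9}{44} - - \frac{250}{17}\right) - 5960} - 78 = \sqrt{\left(\frac{9}{44} + \frac{250}{17}\right) - 5960} - 78 = \sqrt{\frac{11153}{748} - 5960} - 78 = \sqrt{- \frac{4446927}{748}} - 78 = \frac{3 i \sqrt{92397261}}{374} - 78 = -78 + \frac{3 i \sqrt{92397261}}{374}$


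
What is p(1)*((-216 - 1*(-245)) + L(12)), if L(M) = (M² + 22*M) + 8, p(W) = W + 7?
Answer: 3560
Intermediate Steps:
p(W) = 7 + W
L(M) = 8 + M² + 22*M
p(1)*((-216 - 1*(-245)) + L(12)) = (7 + 1)*((-216 - 1*(-245)) + (8 + 12² + 22*12)) = 8*((-216 + 245) + (8 + 144 + 264)) = 8*(29 + 416) = 8*445 = 3560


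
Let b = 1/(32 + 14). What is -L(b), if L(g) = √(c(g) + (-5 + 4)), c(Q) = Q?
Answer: -3*I*√230/46 ≈ -0.98907*I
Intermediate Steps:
b = 1/46 ≈ 0.021739
L(g) = √(-1 + g) (L(g) = √(g + (-5 + 4)) = √(g - 1) = √(-1 + g))
-L(b) = -√(-1 + 1/46) = -√(-45/46) = -3*I*√230/46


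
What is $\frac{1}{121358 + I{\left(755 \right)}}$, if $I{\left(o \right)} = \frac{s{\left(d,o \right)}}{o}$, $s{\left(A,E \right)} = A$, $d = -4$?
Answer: $\frac{755}{91625286} \approx 8.2401 \cdot 10^{-6}$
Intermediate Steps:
$I{\left(o \right)} = - \frac{4}{o}$
$\frac{1}{121358 + I{\left(755 \right)}} = \frac{1}{121358 - \frac{4}{755}} = \frac{1}{\frac{91625286}{755}} = \frac{755}{91625286}$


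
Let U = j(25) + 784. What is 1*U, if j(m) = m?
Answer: 809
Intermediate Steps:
U = 809 (U = 25 + 784 = 809)
1*U = 1*809 = 809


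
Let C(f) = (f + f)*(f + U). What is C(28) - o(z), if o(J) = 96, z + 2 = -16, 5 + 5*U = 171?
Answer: 16656/5 ≈ 3331.2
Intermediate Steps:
U = 166/5 (U = -1 + (⅕)*171 = -1 + 171/5 = 166/5 ≈ 33.200)
z = -18 (z = -2 - 16 = -18)
C(f) = 2*f*(166/5 + f) (C(f) = (f + f)*(f + 166/5) = (2*f)*(166/5 + f) = 2*f*(166/5 + f))
C(28) - o(z) = (⅖)*28*(166 + 5*28) - 1*96 = (⅖)*28*(166 + 140) - 96 = (⅖)*28*306 - 96 = 17136/5 - 96 = 16656/5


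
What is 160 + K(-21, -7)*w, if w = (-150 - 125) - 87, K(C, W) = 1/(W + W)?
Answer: 1301/7 ≈ 185.86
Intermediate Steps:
K(C, W) = 1/(2*W)
w = -362 (w = -275 - 87 = -362)
160 + K(-21, -7)*w = 160 + ((1/2)/(-7))*(-362) = 160 + ((1/2)*(-1/7))*(-362) = 160 - 1/14*(-362) = 160 + 181/7 = 1301/7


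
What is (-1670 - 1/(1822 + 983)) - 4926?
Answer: -18501781/2805 ≈ -6596.0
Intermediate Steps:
(-1670 - 1/(1822 + 983)) - 4926 = (-1670 - 1/2805) - 4926 = -4684351/2805 - 4926 = -18501781/2805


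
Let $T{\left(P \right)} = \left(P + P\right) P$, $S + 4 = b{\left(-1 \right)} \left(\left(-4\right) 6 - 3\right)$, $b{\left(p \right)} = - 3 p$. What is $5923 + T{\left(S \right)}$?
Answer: $20373$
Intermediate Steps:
$S = -85$ ($S = -4 + \left(-3\right) \left(-1\right) \left(\left(-4\right) 6 - 3\right) = -4 + 3 \left(-24 - 3\right) = -4 + 3 \left(-27\right) = -4 - 81 = -85$)
$T{\left(P \right)} = 2 P^{2}$ ($T{\left(P \right)} = 2 P P = 2 P^{2}$)
$5923 + T{\left(S \right)} = 5923 + 2 \left(-85\right)^{2} = 5923 + 2 \cdot 7225 = 5923 + 14450 = 20373$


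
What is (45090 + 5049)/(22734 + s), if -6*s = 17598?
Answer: 50139/19801 ≈ 2.5321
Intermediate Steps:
s = -2933 (s = -⅙*17598 = -2933)
(45090 + 5049)/(22734 + s) = (45090 + 5049)/(22734 - 2933) = 50139/19801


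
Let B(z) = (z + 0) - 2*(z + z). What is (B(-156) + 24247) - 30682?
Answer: -5967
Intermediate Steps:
B(z) = -3*z (B(z) = z - 4*z = -3*z)
(B(-156) + 24247) - 30682 = (-3*(-156) + 24247) - 30682 = (468 + 24247) - 30682 = 24715 - 30682 = -5967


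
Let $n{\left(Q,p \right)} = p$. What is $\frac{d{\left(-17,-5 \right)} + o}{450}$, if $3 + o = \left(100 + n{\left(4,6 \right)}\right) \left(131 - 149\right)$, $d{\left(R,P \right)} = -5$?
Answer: $- \frac{958}{225} \approx -4.2578$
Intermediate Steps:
$o = -1911$ ($o = -3 + \left(100 + 6\right) \left(131 - 149\right) = -3 + 106 \left(-18\right) = -3 - 1908 = -1911$)
$\frac{d{\left(-17,-5 \right)} + o}{450} = \frac{-5 - 1911}{450} = \left(-1916\right) \frac{1}{450} = - \frac{958}{225}$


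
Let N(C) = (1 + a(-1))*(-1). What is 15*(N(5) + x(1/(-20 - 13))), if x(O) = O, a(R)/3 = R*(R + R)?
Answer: -1160/11 ≈ -105.45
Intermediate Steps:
a(R) = 6*R**2 (a(R) = 3*(R*(R + R)) = 3*(R*(2*R)) = 3*(2*R**2) = 6*R**2)
N(C) = -7 (N(C) = (1 + 6*(-1)**2)*(-1) = (1 + 6*1)*(-1) = (1 + 6)*(-1) = 7*(-1) = -7)
15*(N(5) + x(1/(-20 - 13))) = 15*(-7 + 1/(-20 - 13)) = 15*(-7 + 1/(-33)) = 15*(-7 - 1/33) = 15*(-232/33) = -1160/11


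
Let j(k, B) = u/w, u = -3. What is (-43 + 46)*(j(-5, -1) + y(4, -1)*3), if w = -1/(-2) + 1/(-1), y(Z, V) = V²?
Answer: 27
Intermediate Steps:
w = -½ (w = -1*(-½) + 1*(-1) = ½ - 1 = -½ ≈ -0.50000)
j(k, B) = 6 (j(k, B) = -3/(-½) = -3*(-2) = 6)
(-43 + 46)*(j(-5, -1) + y(4, -1)*3) = (-43 + 46)*(6 + (-1)²*3) = 3*(6 + 1*3) = 3*(6 + 3) = 3*9 = 27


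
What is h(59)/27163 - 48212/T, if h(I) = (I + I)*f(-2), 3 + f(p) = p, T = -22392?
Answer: 324092819/152058474 ≈ 2.1314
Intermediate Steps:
f(p) = -3 + p
h(I) = -10*I (h(I) = (I + I)*(-3 - 2) = (2*I)*(-5) = -10*I)
h(59)/27163 - 48212/T = -10*59/27163 - 48212/(-22392) = -590*1/27163 - 48212*(-1/22392) = -590/27163 + 12053/5598 = 324092819/152058474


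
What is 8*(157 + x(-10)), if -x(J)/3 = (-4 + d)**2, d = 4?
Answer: 1256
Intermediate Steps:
x(J) = 0 (x(J) = -3*(-4 + 4)**2 = -3*0**2 = -3*0 = 0)
8*(157 + x(-10)) = 8*(157 + 0) = 8*157 = 1256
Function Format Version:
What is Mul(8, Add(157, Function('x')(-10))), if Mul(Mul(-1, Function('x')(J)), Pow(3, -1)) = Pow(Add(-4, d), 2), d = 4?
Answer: 1256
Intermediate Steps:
Function('x')(J) = 0 (Function('x')(J) = Mul(-3, Pow(Add(-4, 4), 2)) = Mul(-3, Pow(0, 2)) = Mul(-3, 0) = 0)
Mul(8, Add(157, Function('x')(-10))) = Mul(8, Add(157, 0)) = Mul(8, 157) = 1256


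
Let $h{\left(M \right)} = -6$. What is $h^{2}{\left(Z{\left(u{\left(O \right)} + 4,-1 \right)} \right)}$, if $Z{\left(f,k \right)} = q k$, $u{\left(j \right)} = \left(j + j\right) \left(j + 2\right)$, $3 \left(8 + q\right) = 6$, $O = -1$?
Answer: $36$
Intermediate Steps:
$q = -6$ ($q = -8 + \frac{1}{3} \cdot 6 = -8 + 2 = -6$)
$u{\left(j \right)} = 2 j \left(2 + j\right)$
$Z{\left(f,k \right)} = - 6 k$
$h^{2}{\left(Z{\left(u{\left(O \right)} + 4,-1 \right)} \right)} = \left(-6\right)^{2} = 36$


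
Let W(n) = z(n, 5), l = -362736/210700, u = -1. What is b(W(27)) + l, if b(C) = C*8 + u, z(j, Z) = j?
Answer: 11234441/52675 ≈ 213.28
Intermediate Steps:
l = -90684/52675 (l = -362736*1/210700 = -90684/52675 ≈ -1.7216)
W(n) = n
b(C) = -1 + 8*C (b(C) = C*8 - 1 = 8*C - 1 = -1 + 8*C)
b(W(27)) + l = (-1 + 8*27) - 90684/52675 = (-1 + 216) - 90684/52675 = 215 - 90684/52675 = 11234441/52675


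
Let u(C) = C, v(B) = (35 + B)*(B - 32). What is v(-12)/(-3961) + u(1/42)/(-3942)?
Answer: 167546807/655799004 ≈ 0.25549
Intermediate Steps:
v(B) = (-32 + B)*(35 + B) (v(B) = (35 + B)*(-32 + B) = (-32 + B)*(35 + B))
v(-12)/(-3961) + u(1/42)/(-3942) = (-1120 + (-12)² + 3*(-12))/(-3961) + 1/(42*(-3942)) = (-1120 + 144 - 36)*(-1/3961) + (1/42)*(-1/3942) = -1012*(-1/3961) - 1/165564 = 1012/3961 - 1/165564 = 167546807/655799004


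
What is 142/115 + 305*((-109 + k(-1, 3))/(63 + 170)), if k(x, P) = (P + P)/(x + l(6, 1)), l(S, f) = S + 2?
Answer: -26320173/187565 ≈ -140.33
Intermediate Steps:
l(S, f) = 2 + S
k(x, P) = 2*P/(8 + x) (k(x, P) = (P + P)/(x + (2 + 6)) = (2*P)/(x + 8) = (2*P)/(8 + x) = 2*P/(8 + x))
142/115 + 305*((-109 + k(-1, 3))/(63 + 170)) = 142/115 + 305*((-109 + 2*3/(8 - 1))/(63 + 170)) = 142*(1/115) + 305*((-109 + 2*3/7)/233) = 142/115 + 305*((-109 + 2*3*(⅐))*(1/233)) = 142/115 + 305*((-109 + 6/7)*(1/233)) = 142/115 + 305*(-757/7*1/233) = 142/115 + 305*(-757/1631) = 142/115 - 230885/1631 = -26320173/187565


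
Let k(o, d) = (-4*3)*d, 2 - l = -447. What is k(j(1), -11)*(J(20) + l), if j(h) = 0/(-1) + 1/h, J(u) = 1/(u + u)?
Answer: 592713/10 ≈ 59271.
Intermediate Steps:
l = 449 (l = 2 - 1*(-447) = 2 + 447 = 449)
J(u) = 1/(2*u)
j(h) = 1/h (j(h) = 0*(-1) + 1/h = 0 + 1/h = 1/h)
k(o, d) = -12*d
k(j(1), -11)*(J(20) + l) = (-12*(-11))*((½)/20 + 449) = 132*((½)*(1/20) + 449) = 132*(1/40 + 449) = 132*(17961/40) = 592713/10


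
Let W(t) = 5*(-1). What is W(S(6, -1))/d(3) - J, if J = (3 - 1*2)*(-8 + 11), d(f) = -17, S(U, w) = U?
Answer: -46/17 ≈ -2.7059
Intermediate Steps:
W(t) = -5
J = 3 (J = (3 - 2)*3 = 1*3 = 3)
W(S(6, -1))/d(3) - J = -5/(-17) - 1*3 = -5*(-1/17) - 3 = 5/17 - 3 = -46/17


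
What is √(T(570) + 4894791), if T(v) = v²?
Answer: √5219691 ≈ 2284.7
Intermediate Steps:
√(T(570) + 4894791) = √(570² + 4894791) = √(324900 + 4894791) = √5219691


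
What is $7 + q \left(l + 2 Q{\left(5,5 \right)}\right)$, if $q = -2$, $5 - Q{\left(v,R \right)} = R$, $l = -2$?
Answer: $11$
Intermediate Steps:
$Q{\left(v,R \right)} = 5 - R$
$7 + q \left(l + 2 Q{\left(5,5 \right)}\right) = 7 - 2 \left(-2 + 2 \left(5 - 5\right)\right) = 7 - 2 \left(-2 + 2 \cdot 0\right) = 7 - 2 \left(-2 + 0\right) = 7 - -4 = 7 + 4 = 11$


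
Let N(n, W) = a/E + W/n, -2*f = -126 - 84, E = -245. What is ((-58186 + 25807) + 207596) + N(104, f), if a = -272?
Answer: 4464583173/25480 ≈ 1.7522e+5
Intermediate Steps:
f = 105 (f = -(-126 - 84)/2 = -1/2*(-210) = 105)
N(n, W) = 272/245 + W/n (N(n, W) = -272/(-245) + W/n = -272*(-1/245) + W/n = 272/245 + W/n)
((-58186 + 25807) + 207596) + N(104, f) = ((-58186 + 25807) + 207596) + (272/245 + 105/104) = (-32379 + 207596) + (272/245 + 105*(1/104)) = 175217 + (272/245 + 105/104) = 175217 + 54013/25480 = 4464583173/25480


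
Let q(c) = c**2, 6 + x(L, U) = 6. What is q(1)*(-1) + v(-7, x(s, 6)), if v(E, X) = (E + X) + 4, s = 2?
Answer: -4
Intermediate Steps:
x(L, U) = 0 (x(L, U) = -6 + 6 = 0)
v(E, X) = 4 + E + X
q(1)*(-1) + v(-7, x(s, 6)) = 1**2*(-1) + (4 - 7 + 0) = 1*(-1) - 3 = -1 - 3 = -4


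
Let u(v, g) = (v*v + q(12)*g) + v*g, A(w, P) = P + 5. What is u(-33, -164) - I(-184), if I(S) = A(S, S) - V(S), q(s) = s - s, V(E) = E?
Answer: 6496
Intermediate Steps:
A(w, P) = 5 + P
q(s) = 0
I(S) = 5 (I(S) = (5 + S) - S = 5)
u(v, g) = v² + g*v (u(v, g) = (v*v + 0*g) + v*g = (v² + 0) + g*v = v² + g*v)
u(-33, -164) - I(-184) = -33*(-164 - 33) - 1*5 = -33*(-197) - 5 = 6501 - 5 = 6496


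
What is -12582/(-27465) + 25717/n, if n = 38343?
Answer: 396249677/351030165 ≈ 1.1288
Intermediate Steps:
-12582/(-27465) + 25717/n = -12582/(-27465) + 25717/38343 = -12582*(-1/27465) + 25717*(1/38343) = 4194/9155 + 25717/38343 = 396249677/351030165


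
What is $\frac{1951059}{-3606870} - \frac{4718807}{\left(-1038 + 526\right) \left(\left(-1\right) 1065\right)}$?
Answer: $- \frac{602799895187}{65558469120} \approx -9.1948$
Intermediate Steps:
$\frac{1951059}{-3606870} - \frac{4718807}{\left(-1038 + 526\right) \left(\left(-1\right) 1065\right)} = 1951059 \left(- \frac{1}{3606870}\right) - \frac{4718807}{\left(-512\right) \left(-1065\right)} = - \frac{650353}{1202290} - \frac{4718807}{545280} = - \frac{602799895187}{65558469120}$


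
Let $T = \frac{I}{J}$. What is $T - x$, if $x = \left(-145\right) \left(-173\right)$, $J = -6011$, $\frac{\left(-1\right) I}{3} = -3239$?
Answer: $- \frac{150795652}{6011} \approx -25087.0$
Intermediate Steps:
$I = 9717$ ($I = \left(-3\right) \left(-3239\right) = 9717$)
$T = - \frac{9717}{6011}$ ($T = \frac{9717}{-6011} = 9717 \left(- \frac{1}{6011}\right) = - \frac{9717}{6011} \approx -1.6165$)
$x = 25085$
$T - x = - \frac{9717}{6011} - 25085 = - \frac{150795652}{6011}$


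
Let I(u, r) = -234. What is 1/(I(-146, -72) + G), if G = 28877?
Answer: 1/28643 ≈ 3.4913e-5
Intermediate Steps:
1/(I(-146, -72) + G) = 1/(-234 + 28877) = 1/28643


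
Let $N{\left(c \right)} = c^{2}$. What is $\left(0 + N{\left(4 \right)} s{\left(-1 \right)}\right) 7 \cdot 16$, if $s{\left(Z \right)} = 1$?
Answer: $1792$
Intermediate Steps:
$\left(0 + N{\left(4 \right)} s{\left(-1 \right)}\right) 7 \cdot 16 = \left(0 + 4^{2} \cdot 1\right) 7 \cdot 16 = \left(0 + 16 \cdot 1\right) 7 \cdot 16 = \left(0 + 16\right) 7 \cdot 16 = 16 \cdot 7 \cdot 16 = 112 \cdot 16 = 1792$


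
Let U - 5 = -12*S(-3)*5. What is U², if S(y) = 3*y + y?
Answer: 525625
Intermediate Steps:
S(y) = 4*y
U = 725 (U = 5 - 48*(-3)*5 = 5 - 12*(-12)*5 = 5 + 144*5 = 5 + 720 = 725)
U² = 725² = 525625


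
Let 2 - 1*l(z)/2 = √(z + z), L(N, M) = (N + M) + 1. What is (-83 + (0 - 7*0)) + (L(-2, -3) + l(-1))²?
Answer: -91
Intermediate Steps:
L(N, M) = 1 + M + N (L(N, M) = (M + N) + 1 = 1 + M + N)
l(z) = 4 - 2*√2*√z (l(z) = 4 - 2*√(z + z) = 4 - 2*√2*√z)
(-83 + (0 - 7*0)) + (L(-2, -3) + l(-1))² = (-83 + (0 - 7*0)) + ((1 - 3 - 2) + (4 - 2*√2*√(-1)))² = (-83 + (0 + 0)) + (-4 + (4 - 2*√2*I))² = (-83 + 0) + (-4 + (4 - 2*I*√2))² = -83 + (-2*I*√2)² = -83 - 8 = -91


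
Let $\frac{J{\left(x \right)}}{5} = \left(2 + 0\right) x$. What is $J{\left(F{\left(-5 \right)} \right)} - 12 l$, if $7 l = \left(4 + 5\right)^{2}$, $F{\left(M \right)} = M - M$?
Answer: $- \frac{972}{7} \approx -138.86$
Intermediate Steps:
$F{\left(M \right)} = 0$
$J{\left(x \right)} = 10 x$ ($J{\left(x \right)} = 5 \left(2 + 0\right) x = 5 \cdot 2 x = 10 x$)
$l = \frac{81}{7}$ ($l = \frac{\left(4 + 5\right)^{2}}{7} = \frac{9^{2}}{7} = \frac{1}{7} \cdot 81 = \frac{81}{7} \approx 11.571$)
$J{\left(F{\left(-5 \right)} \right)} - 12 l = 10 \cdot 0 - \frac{972}{7} = 0 - \frac{972}{7} = - \frac{972}{7}$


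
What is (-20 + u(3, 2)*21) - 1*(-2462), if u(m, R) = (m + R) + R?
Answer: 2589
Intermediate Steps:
u(m, R) = m + 2*R (u(m, R) = (R + m) + R = m + 2*R)
(-20 + u(3, 2)*21) - 1*(-2462) = (-20 + (3 + 2*2)*21) - 1*(-2462) = (-20 + (3 + 4)*21) + 2462 = (-20 + 7*21) + 2462 = (-20 + 147) + 2462 = 127 + 2462 = 2589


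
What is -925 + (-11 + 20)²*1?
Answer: -844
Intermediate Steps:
-925 + (-11 + 20)²*1 = -925 + 9²*1 = -925 + 81*1 = -925 + 81 = -844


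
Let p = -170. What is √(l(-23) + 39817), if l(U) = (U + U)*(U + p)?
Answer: √48695 ≈ 220.67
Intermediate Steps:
l(U) = 2*U*(-170 + U) (l(U) = (U + U)*(U - 170) = (2*U)*(-170 + U) = 2*U*(-170 + U))
√(l(-23) + 39817) = √(2*(-23)*(-170 - 23) + 39817) = √(2*(-23)*(-193) + 39817) = √(8878 + 39817) = √48695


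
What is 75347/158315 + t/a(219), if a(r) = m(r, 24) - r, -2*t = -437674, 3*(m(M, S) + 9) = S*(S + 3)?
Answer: -34644275491/1899780 ≈ -18236.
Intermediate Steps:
m(M, S) = -9 + S*(3 + S)/3 (m(M, S) = -9 + (S*(S + 3))/3 = -9 + (S*(3 + S))/3 = -9 + S*(3 + S)/3)
t = 218837 (t = -½*(-437674) = 218837)
a(r) = 207 - r (a(r) = (-9 + 24 + (⅓)*24²) - r = (-9 + 24 + (⅓)*576) - r = (-9 + 24 + 192) - r = 207 - r)
75347/158315 + t/a(219) = 75347/158315 + 218837/(207 - 1*219) = 75347*(1/158315) + 218837/(207 - 219) = 75347/158315 + 218837/(-12) = 75347/158315 + 218837*(-1/12) = 75347/158315 - 218837/12 = -34644275491/1899780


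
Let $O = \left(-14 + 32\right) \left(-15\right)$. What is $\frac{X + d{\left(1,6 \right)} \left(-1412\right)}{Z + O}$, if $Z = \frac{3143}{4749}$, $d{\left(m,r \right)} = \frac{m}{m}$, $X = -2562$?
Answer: $\frac{18872526}{1279087} \approx 14.755$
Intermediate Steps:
$d{\left(m,r \right)} = 1$
$Z = \frac{3143}{4749}$ ($Z = 3143 \cdot \frac{1}{4749} = \frac{3143}{4749} \approx 0.66182$)
$O = -270$ ($O = 18 \left(-15\right) = -270$)
$\frac{X + d{\left(1,6 \right)} \left(-1412\right)}{Z + O} = \frac{-2562 + 1 \left(-1412\right)}{\frac{3143}{4749} - 270} = \frac{-2562 - 1412}{- \frac{1279087}{4749}} = \left(-3974\right) \left(- \frac{4749}{1279087}\right) = \frac{18872526}{1279087}$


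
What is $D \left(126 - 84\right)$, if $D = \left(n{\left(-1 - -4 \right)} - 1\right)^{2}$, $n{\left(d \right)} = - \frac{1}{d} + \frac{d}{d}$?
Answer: $\frac{14}{3} \approx 4.6667$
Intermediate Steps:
$n{\left(d \right)} = 1 - \frac{1}{d}$ ($n{\left(d \right)} = - \frac{1}{d} + 1 = 1 - \frac{1}{d}$)
$D = \frac{1}{9}$ ($D = \left(\frac{-1 - -3}{-1 - -4} - 1\right)^{2} = \left(\frac{-1 + \left(-1 + 4\right)}{-1 + 4} - 1\right)^{2} = \left(\frac{-1 + 3}{3} - 1\right)^{2} = \left(\frac{1}{3} \cdot 2 - 1\right)^{2} = \left(\frac{2}{3} - 1\right)^{2} = \left(- \frac{1}{3}\right)^{2} = \frac{1}{9} \approx 0.11111$)
$D \left(126 - 84\right) = \frac{126 - 84}{9} = \frac{1}{9} \cdot 42 = \frac{14}{3}$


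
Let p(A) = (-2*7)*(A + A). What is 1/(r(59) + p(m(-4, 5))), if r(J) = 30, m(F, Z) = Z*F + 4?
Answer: 1/478 ≈ 0.0020920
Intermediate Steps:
m(F, Z) = 4 + F*Z (m(F, Z) = F*Z + 4 = 4 + F*Z)
p(A) = -28*A
1/(r(59) + p(m(-4, 5))) = 1/(30 - 28*(4 - 4*5)) = 1/(30 - 28*(4 - 20)) = 1/(30 - 28*(-16)) = 1/(30 + 448) = 1/478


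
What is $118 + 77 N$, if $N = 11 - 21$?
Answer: $-652$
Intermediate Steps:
$N = -10$ ($N = 11 - 21 = -10$)
$118 + 77 N = 118 + 77 \left(-10\right) = 118 - 770 = -652$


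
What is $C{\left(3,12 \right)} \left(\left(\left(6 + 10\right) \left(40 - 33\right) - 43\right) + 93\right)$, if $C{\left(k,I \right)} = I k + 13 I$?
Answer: $31104$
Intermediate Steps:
$C{\left(k,I \right)} = 13 I + I k$
$C{\left(3,12 \right)} \left(\left(\left(6 + 10\right) \left(40 - 33\right) - 43\right) + 93\right) = 12 \left(13 + 3\right) \left(\left(\left(6 + 10\right) \left(40 - 33\right) - 43\right) + 93\right) = 12 \cdot 16 \left(\left(16 \cdot 7 - 43\right) + 93\right) = 192 \left(\left(112 - 43\right) + 93\right) = 192 \left(69 + 93\right) = 192 \cdot 162 = 31104$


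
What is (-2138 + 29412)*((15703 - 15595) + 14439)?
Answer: 396754878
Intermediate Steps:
(-2138 + 29412)*((15703 - 15595) + 14439) = 27274*(108 + 14439) = 27274*14547 = 396754878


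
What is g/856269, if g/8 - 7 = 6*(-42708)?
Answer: -2049928/856269 ≈ -2.3940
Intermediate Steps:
g = -2049928 (g = 56 + 8*(6*(-42708)) = 56 + 8*(-256248) = 56 - 2049984 = -2049928)
g/856269 = -2049928/856269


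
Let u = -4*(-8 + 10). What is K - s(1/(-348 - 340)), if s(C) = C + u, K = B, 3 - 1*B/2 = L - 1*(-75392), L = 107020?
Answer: -250989279/688 ≈ -3.6481e+5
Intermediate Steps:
u = -8 (u = -4*2 = -8)
B = -364818 (B = 6 - 2*(107020 - 1*(-75392)) = 6 - 2*(107020 + 75392) = 6 - 2*182412 = 6 - 364824 = -364818)
K = -364818
s(C) = -8 + C (s(C) = C - 8 = -8 + C)
K - s(1/(-348 - 340)) = -364818 - (-8 + 1/(-348 - 340)) = -364818 - (-8 + 1/(-688)) = -364818 - (-8 - 1/688) = -364818 - 1*(-5505/688) = -364818 + 5505/688 = -250989279/688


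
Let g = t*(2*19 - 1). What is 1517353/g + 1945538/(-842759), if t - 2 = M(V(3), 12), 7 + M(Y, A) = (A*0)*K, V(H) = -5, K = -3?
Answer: -1279122821457/155910415 ≈ -8204.2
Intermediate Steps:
M(Y, A) = -7 (M(Y, A) = -7 + (A*0)*(-3) = -7 + 0*(-3) = -7 + 0 = -7)
t = -5 (t = 2 - 7 = -5)
g = -185 (g = -5*(2*19 - 1) = -5*(38 - 1) = -5*37 = -185)
1517353/g + 1945538/(-842759) = 1517353/(-185) + 1945538/(-842759) = 1517353*(-1/185) + 1945538*(-1/842759) = -1517353/185 - 1945538/842759 = -1279122821457/155910415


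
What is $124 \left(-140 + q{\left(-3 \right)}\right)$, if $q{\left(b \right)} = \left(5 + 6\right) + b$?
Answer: $-16368$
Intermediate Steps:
$q{\left(b \right)} = 11 + b$
$124 \left(-140 + q{\left(-3 \right)}\right) = 124 \left(-140 + \left(11 - 3\right)\right) = 124 \left(-140 + 8\right) = 124 \left(-132\right) = -16368$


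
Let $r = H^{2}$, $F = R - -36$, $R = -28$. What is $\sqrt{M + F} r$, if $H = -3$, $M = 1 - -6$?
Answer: $9 \sqrt{15} \approx 34.857$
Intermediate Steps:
$M = 7$ ($M = 1 + 6 = 7$)
$F = 8$ ($F = -28 - -36 = -28 + 36 = 8$)
$r = 9$ ($r = \left(-3\right)^{2} = 9$)
$\sqrt{M + F} r = \sqrt{7 + 8} \cdot 9 = \sqrt{15} \cdot 9 = 9 \sqrt{15}$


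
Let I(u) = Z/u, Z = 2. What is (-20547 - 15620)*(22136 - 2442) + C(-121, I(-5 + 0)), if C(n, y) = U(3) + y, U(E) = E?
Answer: -3561364477/5 ≈ -7.1227e+8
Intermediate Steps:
I(u) = 2/u
C(n, y) = 3 + y
(-20547 - 15620)*(22136 - 2442) + C(-121, I(-5 + 0)) = (-20547 - 15620)*(22136 - 2442) + (3 + 2/(-5 + 0)) = -36167*19694 + (3 + 2/(-5)) = -712272898 + (3 + 2*(-1/5)) = -712272898 + (3 - 2/5) = -712272898 + 13/5 = -3561364477/5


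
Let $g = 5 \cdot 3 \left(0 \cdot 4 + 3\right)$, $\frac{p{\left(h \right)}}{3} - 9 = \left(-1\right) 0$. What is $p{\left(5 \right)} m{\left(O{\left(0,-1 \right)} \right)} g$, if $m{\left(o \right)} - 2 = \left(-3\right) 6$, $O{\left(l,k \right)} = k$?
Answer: $-19440$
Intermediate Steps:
$m{\left(o \right)} = -16$ ($m{\left(o \right)} = 2 - 18 = -16$)
$p{\left(h \right)} = 27$ ($p{\left(h \right)} = 27 + 3 \left(\left(-1\right) 0\right) = 27 + 3 \cdot 0 = 27 + 0 = 27$)
$g = 45$ ($g = 5 \cdot 3 \left(0 + 3\right) = 5 \cdot 3 \cdot 3 = 5 \cdot 9 = 45$)
$p{\left(5 \right)} m{\left(O{\left(0,-1 \right)} \right)} g = 27 \left(-16\right) 45 = \left(-432\right) 45 = -19440$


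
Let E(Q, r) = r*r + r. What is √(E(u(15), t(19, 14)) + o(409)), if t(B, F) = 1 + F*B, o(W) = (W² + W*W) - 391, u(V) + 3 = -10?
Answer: √405727 ≈ 636.97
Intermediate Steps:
u(V) = -13 (u(V) = -3 - 10 = -13)
o(W) = -391 + 2*W² (o(W) = (W² + W²) - 391 = 2*W² - 391 = -391 + 2*W²)
t(B, F) = 1 + B*F
E(Q, r) = r + r² (E(Q, r) = r² + r = r + r²)
√(E(u(15), t(19, 14)) + o(409)) = √((1 + 19*14)*(1 + (1 + 19*14)) + (-391 + 2*409²)) = √((1 + 266)*(1 + (1 + 266)) + (-391 + 2*167281)) = √(267*(1 + 267) + (-391 + 334562)) = √(267*268 + 334171) = √(71556 + 334171) = √405727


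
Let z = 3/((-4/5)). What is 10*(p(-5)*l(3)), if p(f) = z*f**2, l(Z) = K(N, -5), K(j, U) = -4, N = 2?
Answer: 3750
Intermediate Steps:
l(Z) = -4
z = -15/4 (z = 3/((-4*1/5)) = 3/(-4/5) = 3*(-5/4) = -15/4 ≈ -3.7500)
p(f) = -15*f**2/4
10*(p(-5)*l(3)) = 10*(-15/4*(-5)**2*(-4)) = 10*(-15/4*25*(-4)) = 10*(-375/4*(-4)) = 10*375 = 3750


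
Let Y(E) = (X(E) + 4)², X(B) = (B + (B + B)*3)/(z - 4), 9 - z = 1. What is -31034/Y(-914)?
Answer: -124136/10182481 ≈ -0.012191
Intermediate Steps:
z = 8 (z = 9 - 1*1 = 9 - 1 = 8)
X(B) = 7*B/4 (X(B) = (B + (B + B)*3)/(8 - 4) = (B + (2*B)*3)/4 = (B + 6*B)*(¼) = (7*B)*(¼) = 7*B/4)
Y(E) = (4 + 7*E/4)² (Y(E) = (7*E/4 + 4)² = (4 + 7*E/4)²)
-31034/Y(-914) = -31034*16/(16 + 7*(-914))² = -31034*16/(16 - 6398)² = -31034/((1/16)*(-6382)²) = -31034/((1/16)*40729924) = -31034/10182481/4 = -31034*4/10182481 = -124136/10182481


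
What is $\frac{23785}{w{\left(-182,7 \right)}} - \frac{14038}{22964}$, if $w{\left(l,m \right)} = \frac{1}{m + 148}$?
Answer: $\frac{42330395331}{11482} \approx 3.6867 \cdot 10^{6}$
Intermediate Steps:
$w{\left(l,m \right)} = \frac{1}{148 + m}$
$\frac{23785}{w{\left(-182,7 \right)}} - \frac{14038}{22964} = \frac{23785}{\frac{1}{148 + 7}} - \frac{14038}{22964} = \frac{23785}{\frac{1}{155}} - \frac{7019}{11482} = 23785 \frac{1}{\frac{1}{155}} - \frac{7019}{11482} = 23785 \cdot 155 - \frac{7019}{11482} = 3686675 - \frac{7019}{11482} = \frac{42330395331}{11482}$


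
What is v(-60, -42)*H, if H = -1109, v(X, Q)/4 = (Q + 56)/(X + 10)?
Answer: 31052/25 ≈ 1242.1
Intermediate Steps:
v(X, Q) = 4*(56 + Q)/(10 + X) (v(X, Q) = 4*((Q + 56)/(X + 10)) = 4*((56 + Q)/(10 + X)) = 4*(56 + Q)/(10 + X))
v(-60, -42)*H = (4*(56 - 42)/(10 - 60))*(-1109) = (4*14/(-50))*(-1109) = (4*(-1/50)*14)*(-1109) = -28/25*(-1109) = 31052/25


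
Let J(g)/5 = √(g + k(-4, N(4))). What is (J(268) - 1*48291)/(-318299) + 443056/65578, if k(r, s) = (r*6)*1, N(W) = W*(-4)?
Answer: 72095554471/10436705911 - 10*√61/318299 ≈ 6.9076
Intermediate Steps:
N(W) = -4*W
k(r, s) = 6*r (k(r, s) = (6*r)*1 = 6*r)
J(g) = 5*√(-24 + g) (J(g) = 5*√(g + 6*(-4)) = 5*√(g - 24) = 5*√(-24 + g))
(J(268) - 1*48291)/(-318299) + 443056/65578 = (5*√(-24 + 268) - 1*48291)/(-318299) + 443056/65578 = (5*√244 - 48291)*(-1/318299) + 443056*(1/65578) = (5*(2*√61) - 48291)*(-1/318299) + 221528/32789 = (10*√61 - 48291)*(-1/318299) + 221528/32789 = (-48291 + 10*√61)*(-1/318299) + 221528/32789 = (48291/318299 - 10*√61/318299) + 221528/32789 = 72095554471/10436705911 - 10*√61/318299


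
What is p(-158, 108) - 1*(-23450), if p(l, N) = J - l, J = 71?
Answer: 23679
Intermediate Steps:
p(l, N) = 71 - l
p(-158, 108) - 1*(-23450) = (71 - 1*(-158)) - 1*(-23450) = (71 + 158) + 23450 = 229 + 23450 = 23679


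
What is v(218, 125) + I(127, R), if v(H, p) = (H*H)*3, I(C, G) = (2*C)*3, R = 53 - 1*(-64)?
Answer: 143334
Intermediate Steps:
R = 117 (R = 53 + 64 = 117)
I(C, G) = 6*C
v(H, p) = 3*H² (v(H, p) = H²*3 = 3*H²)
v(218, 125) + I(127, R) = 3*218² + 6*127 = 3*47524 + 762 = 142572 + 762 = 143334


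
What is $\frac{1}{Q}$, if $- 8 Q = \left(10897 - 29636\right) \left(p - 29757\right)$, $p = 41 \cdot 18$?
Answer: $- \frac{8}{543787041} \approx -1.4712 \cdot 10^{-8}$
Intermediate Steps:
$p = 738$
$Q = - \frac{543787041}{8}$ ($Q = - \frac{\left(10897 - 29636\right) \left(738 - 29757\right)}{8} = - \frac{\left(-18739\right) \left(738 - 29757\right)}{8} = - \frac{\left(-18739\right) \left(-29019\right)}{8} = \left(- \frac{1}{8}\right) 543787041 = - \frac{543787041}{8} \approx -6.7973 \cdot 10^{7}$)
$\frac{1}{Q} = \frac{1}{- \frac{543787041}{8}} = - \frac{8}{543787041}$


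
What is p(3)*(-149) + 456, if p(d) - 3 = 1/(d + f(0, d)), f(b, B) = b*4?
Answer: -122/3 ≈ -40.667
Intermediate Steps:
f(b, B) = 4*b
p(d) = 3 + 1/d (p(d) = 3 + 1/(d + 4*0) = 3 + 1/(d + 0) = 3 + 1/d)
p(3)*(-149) + 456 = (3 + 1/3)*(-149) + 456 = (10/3)*(-149) + 456 = -1490/3 + 456 = -122/3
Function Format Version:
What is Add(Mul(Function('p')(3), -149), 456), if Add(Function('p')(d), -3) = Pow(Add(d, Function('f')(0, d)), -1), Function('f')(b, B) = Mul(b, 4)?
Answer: Rational(-122, 3) ≈ -40.667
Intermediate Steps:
Function('f')(b, B) = Mul(4, b)
Function('p')(d) = Add(3, Pow(d, -1)) (Function('p')(d) = Add(3, Pow(Add(d, Mul(4, 0)), -1)) = Add(3, Pow(Add(d, 0), -1)) = Add(3, Pow(d, -1)))
Add(Mul(Function('p')(3), -149), 456) = Add(Mul(Add(3, Pow(3, -1)), -149), 456) = Add(Mul(Add(3, Rational(1, 3)), -149), 456) = Add(Mul(Rational(10, 3), -149), 456) = Add(Rational(-1490, 3), 456) = Rational(-122, 3)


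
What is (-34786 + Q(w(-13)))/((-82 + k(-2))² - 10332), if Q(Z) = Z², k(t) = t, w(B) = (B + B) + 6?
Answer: 5731/546 ≈ 10.496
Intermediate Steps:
w(B) = 6 + 2*B (w(B) = 2*B + 6 = 6 + 2*B)
(-34786 + Q(w(-13)))/((-82 + k(-2))² - 10332) = (-34786 + (6 + 2*(-13))²)/((-82 - 2)² - 10332) = (-34786 + (6 - 26)²)/((-84)² - 10332) = (-34786 + (-20)²)/(7056 - 10332) = (-34786 + 400)/(-3276) = -34386*(-1/3276) = 5731/546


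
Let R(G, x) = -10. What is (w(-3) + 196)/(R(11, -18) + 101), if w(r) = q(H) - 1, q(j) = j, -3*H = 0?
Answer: 15/7 ≈ 2.1429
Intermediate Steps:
H = 0 (H = -⅓*0 = 0)
w(r) = -1 (w(r) = 0 - 1 = -1)
(w(-3) + 196)/(R(11, -18) + 101) = (-1 + 196)/(-10 + 101) = 195/91 = 195*(1/91) = 15/7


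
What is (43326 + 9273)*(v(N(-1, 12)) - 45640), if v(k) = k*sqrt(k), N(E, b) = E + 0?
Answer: -2400618360 - 52599*I ≈ -2.4006e+9 - 52599.0*I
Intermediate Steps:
N(E, b) = E
v(k) = k**(3/2)
(43326 + 9273)*(v(N(-1, 12)) - 45640) = (43326 + 9273)*((-1)**(3/2) - 45640) = 52599*(-I - 45640) = 52599*(-45640 - I) = -2400618360 - 52599*I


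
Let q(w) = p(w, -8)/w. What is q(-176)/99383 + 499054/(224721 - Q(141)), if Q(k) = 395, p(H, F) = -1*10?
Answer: 2182289842823/980944397752 ≈ 2.2247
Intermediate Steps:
p(H, F) = -10
q(w) = -10/w
q(-176)/99383 + 499054/(224721 - Q(141)) = -10/(-176)/99383 + 499054/(224721 - 1*395) = -10*(-1/176)*(1/99383) + 499054/(224721 - 395) = (5/88)*(1/99383) + 499054/224326 = 5/8745704 + 499054*(1/224326) = 5/8745704 + 249527/112163 = 2182289842823/980944397752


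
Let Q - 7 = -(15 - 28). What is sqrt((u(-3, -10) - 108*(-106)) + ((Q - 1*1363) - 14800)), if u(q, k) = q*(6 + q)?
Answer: 28*I*sqrt(6) ≈ 68.586*I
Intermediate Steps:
Q = 20 (Q = 7 - (15 - 28) = 7 - 1*(-13) = 7 + 13 = 20)
sqrt((u(-3, -10) - 108*(-106)) + ((Q - 1*1363) - 14800)) = sqrt((-3*(6 - 3) - 108*(-106)) + ((20 - 1*1363) - 14800)) = sqrt((-3*3 + 11448) + ((20 - 1363) - 14800)) = sqrt((-9 + 11448) + (-1343 - 14800)) = sqrt(11439 - 16143) = sqrt(-4704) = 28*I*sqrt(6)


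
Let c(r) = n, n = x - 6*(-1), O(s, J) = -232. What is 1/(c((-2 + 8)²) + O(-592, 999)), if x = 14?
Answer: -1/212 ≈ -0.0047170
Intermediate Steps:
n = 20 (n = 14 - 6*(-1) = 14 + 6 = 20)
c(r) = 20
1/(c((-2 + 8)²) + O(-592, 999)) = 1/(20 - 232) = 1/(-212) = -1/212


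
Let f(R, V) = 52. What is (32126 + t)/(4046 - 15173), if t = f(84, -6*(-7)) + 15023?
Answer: -47201/11127 ≈ -4.2420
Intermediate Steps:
t = 15075 (t = 52 + 15023 = 15075)
(32126 + t)/(4046 - 15173) = (32126 + 15075)/(4046 - 15173) = 47201/(-11127) = 47201*(-1/11127) = -47201/11127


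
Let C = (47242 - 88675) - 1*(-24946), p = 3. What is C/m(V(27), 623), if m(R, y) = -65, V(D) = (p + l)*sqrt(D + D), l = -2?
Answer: 16487/65 ≈ 253.65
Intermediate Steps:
V(D) = sqrt(2)*sqrt(D) (V(D) = (3 - 2)*sqrt(D + D) = 1*sqrt(2*D) = 1*(sqrt(2)*sqrt(D)) = sqrt(2)*sqrt(D))
C = -16487 (C = -41433 + 24946 = -16487)
C/m(V(27), 623) = -16487/(-65) = -16487*(-1/65) = 16487/65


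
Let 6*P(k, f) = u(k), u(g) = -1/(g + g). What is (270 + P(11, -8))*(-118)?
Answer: -2102701/66 ≈ -31859.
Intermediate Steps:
u(g) = -1/(2*g)
P(k, f) = -1/(12*k) (P(k, f) = (-1/(2*k))/6 = -1/(12*k))
(270 + P(11, -8))*(-118) = (270 - 1/12/11)*(-118) = (270 - 1/12*1/11)*(-118) = (270 - 1/132)*(-118) = (35639/132)*(-118) = -2102701/66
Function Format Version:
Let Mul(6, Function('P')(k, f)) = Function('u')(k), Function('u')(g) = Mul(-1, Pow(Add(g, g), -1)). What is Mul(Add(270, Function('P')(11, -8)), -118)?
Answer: Rational(-2102701, 66) ≈ -31859.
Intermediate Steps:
Function('u')(g) = Mul(Rational(-1, 2), Pow(g, -1)) (Function('u')(g) = Mul(-1, Pow(Mul(2, g), -1)) = Mul(-1, Mul(Rational(1, 2), Pow(g, -1))) = Mul(Rational(-1, 2), Pow(g, -1)))
Function('P')(k, f) = Mul(Rational(-1, 12), Pow(k, -1)) (Function('P')(k, f) = Mul(Rational(1, 6), Mul(Rational(-1, 2), Pow(k, -1))) = Mul(Rational(-1, 12), Pow(k, -1)))
Mul(Add(270, Function('P')(11, -8)), -118) = Mul(Add(270, Mul(Rational(-1, 12), Pow(11, -1))), -118) = Mul(Add(270, Mul(Rational(-1, 12), Rational(1, 11))), -118) = Mul(Add(270, Rational(-1, 132)), -118) = Mul(Rational(35639, 132), -118) = Rational(-2102701, 66)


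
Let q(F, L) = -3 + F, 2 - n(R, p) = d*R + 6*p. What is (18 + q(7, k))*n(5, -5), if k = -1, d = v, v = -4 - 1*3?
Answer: 1474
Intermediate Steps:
v = -7 (v = -4 - 3 = -7)
d = -7
n(R, p) = 2 - 6*p + 7*R (n(R, p) = 2 - (-7*R + 6*p) = 2 + (-6*p + 7*R) = 2 - 6*p + 7*R)
(18 + q(7, k))*n(5, -5) = (18 + (-3 + 7))*(2 - 6*(-5) + 7*5) = (18 + 4)*(2 + 30 + 35) = 22*67 = 1474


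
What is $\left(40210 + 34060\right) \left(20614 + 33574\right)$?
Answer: $4024542760$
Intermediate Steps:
$\left(40210 + 34060\right) \left(20614 + 33574\right) = 74270 \cdot 54188 = 4024542760$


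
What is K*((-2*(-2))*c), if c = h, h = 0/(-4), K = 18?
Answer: 0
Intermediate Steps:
h = 0 (h = 0*(-¼) = 0)
c = 0
K*((-2*(-2))*c) = 18*(-2*(-2)*0) = 18*(4*0) = 18*0 = 0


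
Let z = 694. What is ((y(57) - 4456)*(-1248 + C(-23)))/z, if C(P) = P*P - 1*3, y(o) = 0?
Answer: 1608616/347 ≈ 4635.8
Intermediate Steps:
C(P) = -3 + P**2 (C(P) = P**2 - 3 = -3 + P**2)
((y(57) - 4456)*(-1248 + C(-23)))/z = ((0 - 4456)*(-1248 + (-3 + (-23)**2)))/694 = -4456*(-1248 + (-3 + 529))*(1/694) = -4456*(-1248 + 526)*(1/694) = -4456*(-722)*(1/694) = 3217232*(1/694) = 1608616/347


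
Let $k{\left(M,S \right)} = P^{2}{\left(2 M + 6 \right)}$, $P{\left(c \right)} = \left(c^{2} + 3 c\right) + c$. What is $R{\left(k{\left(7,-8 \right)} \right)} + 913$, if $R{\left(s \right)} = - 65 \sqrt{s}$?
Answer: $-30287$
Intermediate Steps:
$P{\left(c \right)} = c^{2} + 4 c$
$k{\left(M,S \right)} = \left(6 + 2 M\right)^{2} \left(10 + 2 M\right)^{2}$ ($k{\left(M,S \right)} = \left(\left(2 M + 6\right) \left(4 + \left(2 M + 6\right)\right)\right)^{2} = \left(\left(6 + 2 M\right) \left(4 + \left(6 + 2 M\right)\right)\right)^{2} = \left(\left(6 + 2 M\right) \left(10 + 2 M\right)\right)^{2} = \left(6 + 2 M\right)^{2} \left(10 + 2 M\right)^{2}$)
$R{\left(k{\left(7,-8 \right)} \right)} + 913 = - 65 \sqrt{16 \left(3 + 7\right)^{2} \left(5 + 7\right)^{2}} + 913 = - 65 \sqrt{16 \cdot 10^{2} \cdot 12^{2}} + 913 = - 65 \sqrt{16 \cdot 100 \cdot 144} + 913 = - 65 \sqrt{230400} + 913 = \left(-65\right) 480 + 913 = -31200 + 913 = -30287$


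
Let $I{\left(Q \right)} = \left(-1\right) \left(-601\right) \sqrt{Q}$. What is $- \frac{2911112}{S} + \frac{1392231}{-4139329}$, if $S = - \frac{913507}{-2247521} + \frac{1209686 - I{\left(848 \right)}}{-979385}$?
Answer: $\frac{48383729757172063742009888316288515737}{13766850366410709408013856882537} + \frac{34622174634939934973142683680 \sqrt{53}}{3325865222699309334438953} \approx 3.5903 \cdot 10^{6}$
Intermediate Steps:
$I{\left(Q \right)} = 601 \sqrt{Q}$
$S = - \frac{1824119635211}{2201188354585} + \frac{2404 \sqrt{53}}{979385}$ ($S = - \frac{913507}{-2247521} + \frac{1209686 - 601 \sqrt{848}}{-979385} = \left(-913507\right) \left(- \frac{1}{2247521}\right) + \left(1209686 - 601 \cdot 4 \sqrt{53}\right) \left(- \frac{1}{979385}\right) = \frac{913507}{2247521} + \left(1209686 - 2404 \sqrt{53}\right) \left(- \frac{1}{979385}\right) = \frac{913507}{2247521} - \left(\frac{1209686}{979385} - \frac{2404 \sqrt{53}}{979385}\right) = - \frac{1824119635211}{2201188354585} + \frac{2404 \sqrt{53}}{979385} \approx -0.81083$)
$- \frac{2911112}{S} + \frac{1392231}{-4139329} = - \frac{2911112}{- \frac{1824119635211}{2201188354585} + \frac{2404 \sqrt{53}}{979385}} + \frac{1392231}{-4139329} = - \frac{2911112}{- \frac{1824119635211}{2201188354585} + \frac{2404 \sqrt{53}}{979385}} + 1392231 \left(- \frac{1}{4139329}\right) = - \frac{2911112}{- \frac{1824119635211}{2201188354585} + \frac{2404 \sqrt{53}}{979385}} - \frac{1392231}{4139329} = - \frac{1392231}{4139329} - \frac{2911112}{- \frac{1824119635211}{2201188354585} + \frac{2404 \sqrt{53}}{979385}}$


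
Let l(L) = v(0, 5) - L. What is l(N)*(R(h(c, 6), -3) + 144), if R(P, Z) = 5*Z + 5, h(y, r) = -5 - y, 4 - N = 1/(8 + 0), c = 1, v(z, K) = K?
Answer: 603/4 ≈ 150.75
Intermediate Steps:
N = 31/8 (N = 4 - 1/(8 + 0) = 4 - 1/8 = 4 - 1*⅛ = 4 - ⅛ = 31/8 ≈ 3.8750)
l(L) = 5 - L
R(P, Z) = 5 + 5*Z
l(N)*(R(h(c, 6), -3) + 144) = (5 - 1*31/8)*((5 + 5*(-3)) + 144) = (5 - 31/8)*((5 - 15) + 144) = 9*(-10 + 144)/8 = (9/8)*134 = 603/4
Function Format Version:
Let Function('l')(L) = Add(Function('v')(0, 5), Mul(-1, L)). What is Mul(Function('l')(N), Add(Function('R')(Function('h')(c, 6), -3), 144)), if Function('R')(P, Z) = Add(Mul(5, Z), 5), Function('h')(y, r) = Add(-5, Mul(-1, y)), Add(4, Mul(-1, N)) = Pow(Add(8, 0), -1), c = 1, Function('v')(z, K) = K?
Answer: Rational(603, 4) ≈ 150.75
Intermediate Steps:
N = Rational(31, 8) (N = Add(4, Mul(-1, Pow(Add(8, 0), -1))) = Add(4, Mul(-1, Pow(8, -1))) = Add(4, Mul(-1, Rational(1, 8))) = Add(4, Rational(-1, 8)) = Rational(31, 8) ≈ 3.8750)
Function('l')(L) = Add(5, Mul(-1, L))
Function('R')(P, Z) = Add(5, Mul(5, Z))
Mul(Function('l')(N), Add(Function('R')(Function('h')(c, 6), -3), 144)) = Mul(Add(5, Mul(-1, Rational(31, 8))), Add(Add(5, Mul(5, -3)), 144)) = Mul(Add(5, Rational(-31, 8)), Add(Add(5, -15), 144)) = Mul(Rational(9, 8), Add(-10, 144)) = Mul(Rational(9, 8), 134) = Rational(603, 4)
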